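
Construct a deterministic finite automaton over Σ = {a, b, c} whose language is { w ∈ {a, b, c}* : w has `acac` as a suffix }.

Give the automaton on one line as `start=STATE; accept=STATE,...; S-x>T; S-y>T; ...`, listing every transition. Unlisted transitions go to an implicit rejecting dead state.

Remember how much of `acac` the current input suffix matches. State q0 means no match yet; q1 means the last symbol is `a`; q2 means the last 2 symbols are `ac`; q3 means the last 3 symbols are `aca`; q4 means the last 4 symbols are `acac`. Only q4 accepts. On a mismatch, fall back to the longest proper suffix that is still a prefix of `acac`.
With 5 states:
        a   b   c  
>  q0   q1  q0  q0 
   q1   q1  q0  q2 
   q2   q3  q0  q0 
   q3   q1  q0  q4 
 * q4   q3  q0  q0 
(> = start, * = accepting)

start=q0; accept=q4; q0-a>q1; q0-b>q0; q0-c>q0; q1-a>q1; q1-b>q0; q1-c>q2; q2-a>q3; q2-b>q0; q2-c>q0; q3-a>q1; q3-b>q0; q3-c>q4; q4-a>q3; q4-b>q0; q4-c>q0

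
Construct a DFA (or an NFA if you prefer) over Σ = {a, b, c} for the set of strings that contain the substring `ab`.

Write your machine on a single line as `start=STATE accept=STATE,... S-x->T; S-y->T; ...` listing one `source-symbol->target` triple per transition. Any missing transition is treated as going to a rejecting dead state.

start=S0; accept=S2; S0-a->S1; S0-b->S0; S0-c->S0; S1-a->S1; S1-b->S2; S1-c->S0; S2-a->S2; S2-b->S2; S2-c->S2

States S0..S1 record the length of the longest prefix of `ab` that matches the current input suffix. Reaching S2 means `ab` has been seen, and we stay there forever. Accept from S2.
A 3-state machine:
        a   b   c  
>  S0   S1  S0  S0 
   S1   S1  S2  S0 
 * S2   S2  S2  S2 
(> = start, * = accepting)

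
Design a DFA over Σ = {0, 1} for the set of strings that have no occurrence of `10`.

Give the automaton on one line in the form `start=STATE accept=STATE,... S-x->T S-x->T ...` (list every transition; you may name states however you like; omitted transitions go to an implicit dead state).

start=s0 accept=s0,s1 s0-0->s0 s0-1->s1 s1-0->s2 s1-1->s1 s2-0->s2 s2-1->s2

This is the complement of 'contains `10`'. Use the same substring-matching states — s0 through s2 holding how much of `10` has just been matched — but flip the accepting set: everything except the trap s2 accepts.
        0   1  
>* s0   s0  s1 
 * s1   s2  s1 
   s2   s2  s2 
(> = start, * = accepting)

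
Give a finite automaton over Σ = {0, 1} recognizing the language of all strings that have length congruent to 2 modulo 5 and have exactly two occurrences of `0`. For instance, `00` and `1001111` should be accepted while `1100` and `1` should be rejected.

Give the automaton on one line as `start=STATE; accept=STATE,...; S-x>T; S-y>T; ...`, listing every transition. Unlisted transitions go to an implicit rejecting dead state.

start=q0; accept=q3; q0-0>q1; q0-1>q2; q1-0>q3; q1-1>q4; q2-0>q4; q2-1>q5; q3-0>q6; q3-1>q7; q4-0>q7; q4-1>q8; q5-0>q8; q5-1>q9; q6-0>q10; q6-1>q10; q7-0>q10; q7-1>q11; q8-0>q11; q8-1>q12; q9-0>q12; q9-1>q13; q10-0>q14; q10-1>q14; q11-0>q14; q11-1>q15; q12-0>q15; q12-1>q16; q13-0>q16; q13-1>q0; q14-0>q17; q14-1>q17; q15-0>q17; q15-1>q18; q16-0>q18; q16-1>q1; q17-0>q19; q17-1>q19; q18-0>q19; q18-1>q3; q19-0>q6; q19-1>q6

Build one automaton per condition and run them in lockstep. One (5 states) tracks the input length modulo 5; the other (4 states) tracks the count of `0`s, saturating at 3. Each combined state is a pair, one component from each; accept when both components accept.
          0    1  
>  q0     q1   q2 
   q1     q3   q4 
   q2     q4   q5 
 * q3     q6   q7 
   q4     q7   q8 
   q5     q8   q9 
   q6    q10  q10 
   q7    q10  q11 
   q8    q11  q12 
   q9    q12  q13 
   q10   q14  q14 
   q11   q14  q15 
   q12   q15  q16 
   q13   q16   q0 
   q14   q17  q17 
   q15   q17  q18 
   q16   q18   q1 
   q17   q19  q19 
   q18   q19   q3 
   q19    q6   q6 
(> = start, * = accepting)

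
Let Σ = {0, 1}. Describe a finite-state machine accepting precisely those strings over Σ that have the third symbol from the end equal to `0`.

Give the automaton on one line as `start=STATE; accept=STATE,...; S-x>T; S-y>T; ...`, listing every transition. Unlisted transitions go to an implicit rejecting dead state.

start=s0; accept=s7,s8,s9,s10; s0-0>s1; s0-1>s2; s1-0>s3; s1-1>s4; s2-0>s5; s2-1>s6; s3-0>s7; s3-1>s8; s4-0>s9; s4-1>s10; s5-0>s11; s5-1>s12; s6-0>s13; s6-1>s14; s7-0>s7; s7-1>s8; s8-0>s9; s8-1>s10; s9-0>s11; s9-1>s12; s10-0>s13; s10-1>s14; s11-0>s7; s11-1>s8; s12-0>s9; s12-1>s10; s13-0>s11; s13-1>s12; s14-0>s13; s14-1>s14

Because acceptance depends on a position counted from the end, the machine has to buffer the most recent 3 symbols. Make each state the string of the last up-to-3 symbols read; on input `x` shift the window left and append `x`. Accept when the buffered window has length 3 and begins with `0`.
15 states suffice.
          0    1  
>  s0     s1   s2 
   s1     s3   s4 
   s2     s5   s6 
   s3     s7   s8 
   s4     s9  s10 
   s5    s11  s12 
   s6    s13  s14 
 * s7     s7   s8 
 * s8     s9  s10 
 * s9    s11  s12 
 * s10   s13  s14 
   s11    s7   s8 
   s12    s9  s10 
   s13   s11  s12 
   s14   s13  s14 
(> = start, * = accepting)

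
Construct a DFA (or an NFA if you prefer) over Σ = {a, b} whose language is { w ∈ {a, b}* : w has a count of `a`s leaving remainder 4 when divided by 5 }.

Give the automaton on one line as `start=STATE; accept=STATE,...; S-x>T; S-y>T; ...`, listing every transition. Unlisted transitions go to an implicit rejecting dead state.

Keep the running count of `a`s modulo 5: each `a` advances along the cycle S0 → S1 → S2 → S3 → S4 → S0 while other symbols loop. Accept at S4.
5 states suffice.
        a   b  
>  S0   S1  S0 
   S1   S2  S1 
   S2   S3  S2 
   S3   S4  S3 
 * S4   S0  S4 
(> = start, * = accepting)

start=S0; accept=S4; S0-a>S1; S0-b>S0; S1-a>S2; S1-b>S1; S2-a>S3; S2-b>S2; S3-a>S4; S3-b>S3; S4-a>S0; S4-b>S4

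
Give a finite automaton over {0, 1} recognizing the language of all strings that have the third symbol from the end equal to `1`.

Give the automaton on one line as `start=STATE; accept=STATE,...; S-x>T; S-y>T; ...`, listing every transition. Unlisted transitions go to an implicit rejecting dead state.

A DFA must remember the last 3 symbols (since which symbol is third-to-last isn't known until the input ends). Use one state per possible window of the last ≤3 symbols; accept from those whose window starts with `1`.
          0    1  
>  q0     q1   q2 
   q1     q3   q4 
   q2     q5   q6 
   q3     q7   q8 
   q4     q9  q10 
   q5    q11  q12 
   q6    q13  q14 
   q7     q7   q8 
   q8     q9  q10 
   q9    q11  q12 
   q10   q13  q14 
 * q11    q7   q8 
 * q12    q9  q10 
 * q13   q11  q12 
 * q14   q13  q14 
(> = start, * = accepting)

start=q0; accept=q11,q12,q13,q14; q0-0>q1; q0-1>q2; q1-0>q3; q1-1>q4; q2-0>q5; q2-1>q6; q3-0>q7; q3-1>q8; q4-0>q9; q4-1>q10; q5-0>q11; q5-1>q12; q6-0>q13; q6-1>q14; q7-0>q7; q7-1>q8; q8-0>q9; q8-1>q10; q9-0>q11; q9-1>q12; q10-0>q13; q10-1>q14; q11-0>q7; q11-1>q8; q12-0>q9; q12-1>q10; q13-0>q11; q13-1>q12; q14-0>q13; q14-1>q14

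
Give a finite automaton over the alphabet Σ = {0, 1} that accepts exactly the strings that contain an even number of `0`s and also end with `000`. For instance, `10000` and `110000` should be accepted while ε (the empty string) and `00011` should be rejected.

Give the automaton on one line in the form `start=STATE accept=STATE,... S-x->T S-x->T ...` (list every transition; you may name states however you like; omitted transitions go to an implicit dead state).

start=A accept=G A-0->B A-1->A B-0->C B-1->D C-0->E C-1->A D-0->F D-1->D E-0->G E-1->D F-0->H F-1->A G-0->E G-1->A H-0->G H-1->D

Run two small machines in parallel and take their product. One (2 states) tracks the count of `0`s modulo 2; the other (4 states) tracks how much of the suffix `000` has currently been matched. Each combined state is a pair, one component from each; accept when both components accept.
An 8-state machine:
       0  1 
>  A   B  A 
   B   C  D 
   C   E  A 
   D   F  D 
   E   G  D 
   F   H  A 
 * G   E  A 
   H   G  D 
(> = start, * = accepting)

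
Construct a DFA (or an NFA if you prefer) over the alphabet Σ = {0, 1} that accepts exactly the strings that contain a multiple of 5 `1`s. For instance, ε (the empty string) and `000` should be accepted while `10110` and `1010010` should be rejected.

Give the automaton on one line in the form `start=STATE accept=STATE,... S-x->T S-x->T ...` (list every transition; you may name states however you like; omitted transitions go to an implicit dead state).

The only thing that matters is how many `1`s have appeared, reduced mod 5. Use one state per residue: s0 for 0, …, s4 for 4. Reading `1` moves to the next residue; anything else stays put. s0 is accepting.
A 5-state machine:
        0   1  
>* s0   s0  s1 
   s1   s1  s2 
   s2   s2  s3 
   s3   s3  s4 
   s4   s4  s0 
(> = start, * = accepting)

start=s0 accept=s0 s0-0->s0 s0-1->s1 s1-0->s1 s1-1->s2 s2-0->s2 s2-1->s3 s3-0->s3 s3-1->s4 s4-0->s4 s4-1->s0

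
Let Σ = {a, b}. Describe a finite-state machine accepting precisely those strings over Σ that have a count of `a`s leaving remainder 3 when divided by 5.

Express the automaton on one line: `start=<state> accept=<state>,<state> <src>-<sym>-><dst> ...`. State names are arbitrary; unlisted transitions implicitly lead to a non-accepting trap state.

Keep the running count of `a`s modulo 5: each `a` advances along the cycle q0 → q1 → q2 → q3 → q4 → q0 while other symbols loop. Accept at q3.
With 5 states:
        a   b  
>  q0   q1  q0 
   q1   q2  q1 
   q2   q3  q2 
 * q3   q4  q3 
   q4   q0  q4 
(> = start, * = accepting)

start=q0 accept=q3 q0-a->q1 q0-b->q0 q1-a->q2 q1-b->q1 q2-a->q3 q2-b->q2 q3-a->q4 q3-b->q3 q4-a->q0 q4-b->q4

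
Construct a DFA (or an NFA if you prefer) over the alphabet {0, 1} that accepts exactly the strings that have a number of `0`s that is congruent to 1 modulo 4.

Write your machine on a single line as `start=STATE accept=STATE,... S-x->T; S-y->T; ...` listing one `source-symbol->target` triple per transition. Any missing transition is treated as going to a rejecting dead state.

Keep the running count of `0`s modulo 4: each `0` advances along the cycle A → B → C → D → A while other symbols loop. Accept at B.
With 4 states:
       0  1 
>  A   B  A 
 * B   C  B 
   C   D  C 
   D   A  D 
(> = start, * = accepting)

start=A; accept=B; A-0->B; A-1->A; B-0->C; B-1->B; C-0->D; C-1->C; D-0->A; D-1->D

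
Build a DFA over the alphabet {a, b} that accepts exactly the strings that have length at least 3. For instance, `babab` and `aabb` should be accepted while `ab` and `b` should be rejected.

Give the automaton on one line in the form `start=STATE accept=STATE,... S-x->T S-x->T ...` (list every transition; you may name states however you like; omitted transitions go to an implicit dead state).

Count input length up to 4: every symbol moves from q0 toward q4, which means 'more than 3' and absorbs. Accept from {q3, q4}.
A 5-state machine:
        a   b  
>  q0   q1  q1 
   q1   q2  q2 
   q2   q3  q3 
 * q3   q4  q4 
 * q4   q4  q4 
(> = start, * = accepting)

start=q0 accept=q3,q4 q0-a->q1 q0-b->q1 q1-a->q2 q1-b->q2 q2-a->q3 q2-b->q3 q3-a->q4 q3-b->q4 q4-a->q4 q4-b->q4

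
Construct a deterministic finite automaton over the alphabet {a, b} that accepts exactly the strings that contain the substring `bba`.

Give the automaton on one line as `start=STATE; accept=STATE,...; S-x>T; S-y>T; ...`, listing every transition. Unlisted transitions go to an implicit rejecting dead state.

start=q0; accept=q3; q0-a>q0; q0-b>q1; q1-a>q0; q1-b>q2; q2-a>q3; q2-b>q2; q3-a>q3; q3-b>q3

Track how much of `bba` has been matched so far: state q0 is no progress, q3 is the absorbing accept state reached once `bba` has occurred. Intermediate states record partial matches; on a mismatch, fall back to the longest reusable overlap.
With 4 states:
        a   b  
>  q0   q0  q1 
   q1   q0  q2 
   q2   q3  q2 
 * q3   q3  q3 
(> = start, * = accepting)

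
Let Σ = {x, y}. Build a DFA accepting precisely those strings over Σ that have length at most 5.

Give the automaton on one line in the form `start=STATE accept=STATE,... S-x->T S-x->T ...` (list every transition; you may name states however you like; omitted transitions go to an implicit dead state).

We only need to distinguish lengths 0, 1, …, 5, and '>5'. Chain A → B → C → D → E → F → G on every symbol, with G looping. Accepting states: {A, B, C, D, E, F}.
7 states suffice.
       x  y 
>* A   B  B 
 * B   C  C 
 * C   D  D 
 * D   E  E 
 * E   F  F 
 * F   G  G 
   G   G  G 
(> = start, * = accepting)

start=A accept=A,B,C,D,E,F A-x->B A-y->B B-x->C B-y->C C-x->D C-y->D D-x->E D-y->E E-x->F E-y->F F-x->G F-y->G G-x->G G-y->G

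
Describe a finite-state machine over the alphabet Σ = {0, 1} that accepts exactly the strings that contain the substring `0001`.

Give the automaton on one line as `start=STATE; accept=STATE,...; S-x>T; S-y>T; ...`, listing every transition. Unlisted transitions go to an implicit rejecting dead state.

start=S0; accept=S4; S0-0>S1; S0-1>S0; S1-0>S2; S1-1>S0; S2-0>S3; S2-1>S0; S3-0>S3; S3-1>S4; S4-0>S4; S4-1>S4

Track how much of `0001` has been matched so far: state S0 is no progress, S4 is the absorbing accept state reached once `0001` has occurred. Intermediate states record partial matches; on a mismatch, fall back to the longest reusable overlap.
With 5 states:
        0   1  
>  S0   S1  S0 
   S1   S2  S0 
   S2   S3  S0 
   S3   S3  S4 
 * S4   S4  S4 
(> = start, * = accepting)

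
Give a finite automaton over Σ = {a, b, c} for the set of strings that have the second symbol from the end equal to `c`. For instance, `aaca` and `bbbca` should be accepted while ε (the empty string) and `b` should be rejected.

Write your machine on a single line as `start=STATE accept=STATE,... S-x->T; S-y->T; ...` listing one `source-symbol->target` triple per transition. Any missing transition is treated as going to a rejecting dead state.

A DFA must remember the last 2 symbols (since which symbol is second-to-last isn't known until the input ends). Use one state per possible window of the last ≤2 symbols; accept from those whose window starts with `c`.
A 13-state machine:
          a    b    c  
>  s0     s1   s2   s3 
   s1     s4   s5   s6 
   s2     s7   s8   s9 
   s3    s10  s11  s12 
   s4     s4   s5   s6 
   s5     s7   s8   s9 
   s6    s10  s11  s12 
   s7     s4   s5   s6 
   s8     s7   s8   s9 
   s9    s10  s11  s12 
 * s10    s4   s5   s6 
 * s11    s7   s8   s9 
 * s12   s10  s11  s12 
(> = start, * = accepting)

start=s0; accept=s10,s11,s12; s0-a->s1; s0-b->s2; s0-c->s3; s1-a->s4; s1-b->s5; s1-c->s6; s2-a->s7; s2-b->s8; s2-c->s9; s3-a->s10; s3-b->s11; s3-c->s12; s4-a->s4; s4-b->s5; s4-c->s6; s5-a->s7; s5-b->s8; s5-c->s9; s6-a->s10; s6-b->s11; s6-c->s12; s7-a->s4; s7-b->s5; s7-c->s6; s8-a->s7; s8-b->s8; s8-c->s9; s9-a->s10; s9-b->s11; s9-c->s12; s10-a->s4; s10-b->s5; s10-c->s6; s11-a->s7; s11-b->s8; s11-c->s9; s12-a->s10; s12-b->s11; s12-c->s12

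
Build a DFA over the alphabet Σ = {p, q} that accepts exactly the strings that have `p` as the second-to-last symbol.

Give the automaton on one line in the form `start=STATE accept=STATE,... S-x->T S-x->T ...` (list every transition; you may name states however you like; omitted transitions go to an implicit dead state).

start=s0 accept=s3,s4 s0-p->s1 s0-q->s2 s1-p->s3 s1-q->s4 s2-p->s5 s2-q->s6 s3-p->s3 s3-q->s4 s4-p->s5 s4-q->s6 s5-p->s3 s5-q->s4 s6-p->s5 s6-q->s6

Because acceptance depends on a position counted from the end, the machine has to buffer the most recent 2 symbols. Make each state the string of the last up-to-2 symbols read; on input `x` shift the window left and append `x`. Accept when the buffered window has length 2 and begins with `p`.
7 states suffice.
        p   q  
>  s0   s1  s2 
   s1   s3  s4 
   s2   s5  s6 
 * s3   s3  s4 
 * s4   s5  s6 
   s5   s3  s4 
   s6   s5  s6 
(> = start, * = accepting)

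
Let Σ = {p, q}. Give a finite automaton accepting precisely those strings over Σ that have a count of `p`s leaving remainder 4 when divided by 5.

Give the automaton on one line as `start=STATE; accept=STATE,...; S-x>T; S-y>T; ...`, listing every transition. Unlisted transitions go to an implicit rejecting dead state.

The only thing that matters is how many `p`s have appeared, reduced mod 5. Use one state per residue: s0 for 0, …, s4 for 4. Reading `p` moves to the next residue; anything else stays put. s4 is accepting.
        p   q  
>  s0   s1  s0 
   s1   s2  s1 
   s2   s3  s2 
   s3   s4  s3 
 * s4   s0  s4 
(> = start, * = accepting)

start=s0; accept=s4; s0-p>s1; s0-q>s0; s1-p>s2; s1-q>s1; s2-p>s3; s2-q>s2; s3-p>s4; s3-q>s3; s4-p>s0; s4-q>s4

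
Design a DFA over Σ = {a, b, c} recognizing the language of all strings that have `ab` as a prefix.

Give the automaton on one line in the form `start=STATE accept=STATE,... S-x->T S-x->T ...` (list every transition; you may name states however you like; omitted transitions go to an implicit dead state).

start=S0 accept=S2 S0-a->S1 S0-b->S3 S0-c->S3 S1-a->S3 S1-b->S2 S1-c->S3 S2-a->S2 S2-b->S2 S2-c->S2 S3-a->S3 S3-b->S3 S3-c->S3

Check the first 2 symbols one by one: S0 through S1 record how many have matched `ab` so far; any wrong symbol goes to the dead state S3. After all 2 match we enter the accepting sink S2.
A 4-state machine:
        a   b   c  
>  S0   S1  S3  S3 
   S1   S3  S2  S3 
 * S2   S2  S2  S2 
   S3   S3  S3  S3 
(> = start, * = accepting)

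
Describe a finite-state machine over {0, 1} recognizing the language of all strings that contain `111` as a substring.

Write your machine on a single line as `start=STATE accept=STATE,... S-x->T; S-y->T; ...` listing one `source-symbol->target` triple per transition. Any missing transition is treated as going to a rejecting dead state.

Track how much of `111` has been matched so far: state S0 is no progress, S3 is the absorbing accept state reached once `111` has occurred. Intermediate states record partial matches; on a mismatch, fall back to the longest reusable overlap.
A 4-state machine:
        0   1  
>  S0   S0  S1 
   S1   S0  S2 
   S2   S0  S3 
 * S3   S3  S3 
(> = start, * = accepting)

start=S0; accept=S3; S0-0->S0; S0-1->S1; S1-0->S0; S1-1->S2; S2-0->S0; S2-1->S3; S3-0->S3; S3-1->S3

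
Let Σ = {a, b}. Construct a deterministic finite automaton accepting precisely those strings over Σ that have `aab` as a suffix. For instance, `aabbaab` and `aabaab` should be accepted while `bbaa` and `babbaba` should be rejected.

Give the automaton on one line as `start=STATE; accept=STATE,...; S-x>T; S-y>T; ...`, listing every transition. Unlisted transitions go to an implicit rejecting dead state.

Let each state record the length of the longest suffix of the input read so far that is also a prefix of `aab`. q1 means the last symbol is `a`; q2 means the last 2 symbols are `aa`; q3 means the last 3 symbols are `aab`. Accept only at q3, where the string currently ends in `aab`.
A 4-state machine:
        a   b  
>  q0   q1  q0 
   q1   q2  q0 
   q2   q2  q3 
 * q3   q1  q0 
(> = start, * = accepting)

start=q0; accept=q3; q0-a>q1; q0-b>q0; q1-a>q2; q1-b>q0; q2-a>q2; q2-b>q3; q3-a>q1; q3-b>q0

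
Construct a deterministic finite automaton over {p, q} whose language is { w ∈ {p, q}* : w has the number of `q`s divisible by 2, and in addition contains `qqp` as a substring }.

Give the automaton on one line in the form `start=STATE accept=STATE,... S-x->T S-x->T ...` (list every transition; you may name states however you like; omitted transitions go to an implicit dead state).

start=A accept=F A-p->A A-q->B B-p->C B-q->D C-p->C C-q->E D-p->F D-q->G E-p->A E-q->G F-p->F F-q->H G-p->H G-q->D H-p->H H-q->F

Build one automaton per condition and run them in lockstep. One (2 states) tracks the count of `q`s modulo 2; the other (4 states) tracks whether and how much of `qqp` has been seen. Each combined state is a pair, one component from each; accept when both components accept.
       p  q 
>  A   A  B 
   B   C  D 
   C   C  E 
   D   F  G 
   E   A  G 
 * F   F  H 
   G   H  D 
   H   H  F 
(> = start, * = accepting)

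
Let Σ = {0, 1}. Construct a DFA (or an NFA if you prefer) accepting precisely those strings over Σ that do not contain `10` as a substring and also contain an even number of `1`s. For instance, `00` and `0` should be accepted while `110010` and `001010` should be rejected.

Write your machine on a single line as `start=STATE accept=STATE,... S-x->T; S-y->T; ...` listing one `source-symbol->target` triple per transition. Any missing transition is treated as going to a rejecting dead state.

Run two small machines in parallel and take their product. The first has 3 states tracking partial matches of the forbidden pattern `10`; the second has 2 states tracking the count of `1`s modulo 2. A product state is a pair (one from each), accepting exactly when both do. Minimizing collapses redundant product states.
       0  1 
>* A   A  B 
   B   C  D 
   C   C  C 
 * D   C  B 
(> = start, * = accepting)

start=A; accept=A,D; A-0->A; A-1->B; B-0->C; B-1->D; C-0->C; C-1->C; D-0->C; D-1->B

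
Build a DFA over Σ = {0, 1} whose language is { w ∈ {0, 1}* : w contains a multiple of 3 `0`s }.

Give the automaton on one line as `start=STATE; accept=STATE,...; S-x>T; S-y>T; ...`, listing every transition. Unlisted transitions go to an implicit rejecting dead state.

Keep the running count of `0`s modulo 3: each `0` advances along the cycle A → B → C → A while other symbols loop. Accept at A.
A 3-state machine:
       0  1 
>* A   B  A 
   B   C  B 
   C   A  C 
(> = start, * = accepting)

start=A; accept=A; A-0>B; A-1>A; B-0>C; B-1>B; C-0>A; C-1>C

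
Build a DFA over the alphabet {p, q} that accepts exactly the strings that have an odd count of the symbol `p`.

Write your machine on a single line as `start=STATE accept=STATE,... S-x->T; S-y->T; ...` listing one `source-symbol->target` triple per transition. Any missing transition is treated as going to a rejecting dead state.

start=A; accept=B; A-p->B; A-q->A; B-p->A; B-q->B

Keep the running count of `p`s modulo 2: each `p` advances along the cycle A → B → A while other symbols loop. Accept at B.
2 states suffice.
       p  q 
>  A   B  A 
 * B   A  B 
(> = start, * = accepting)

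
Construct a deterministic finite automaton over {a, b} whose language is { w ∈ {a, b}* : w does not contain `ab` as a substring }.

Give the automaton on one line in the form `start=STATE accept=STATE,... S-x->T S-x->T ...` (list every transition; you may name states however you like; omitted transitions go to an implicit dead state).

This is the complement of 'contains `ab`'. Use the same substring-matching states — q0 through q2 holding how much of `ab` has just been matched — but flip the accepting set: everything except the trap q2 accepts.
A 3-state machine:
        a   b  
>* q0   q1  q0 
 * q1   q1  q2 
   q2   q2  q2 
(> = start, * = accepting)

start=q0 accept=q0,q1 q0-a->q1 q0-b->q0 q1-a->q1 q1-b->q2 q2-a->q2 q2-b->q2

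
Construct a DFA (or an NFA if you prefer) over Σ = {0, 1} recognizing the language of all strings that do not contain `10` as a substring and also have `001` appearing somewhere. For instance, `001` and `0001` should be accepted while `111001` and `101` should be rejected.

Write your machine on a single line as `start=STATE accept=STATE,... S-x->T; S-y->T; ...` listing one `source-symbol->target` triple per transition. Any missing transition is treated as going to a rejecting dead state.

start=q0; accept=q4; q0-0->q1; q0-1->q2; q1-0->q3; q1-1->q2; q2-0->q2; q2-1->q2; q3-0->q3; q3-1->q4; q4-0->q2; q4-1->q4

Handle the two conditions separately and then intersect. The first has 3 states tracking partial matches of the forbidden pattern `10`; the second has 4 states tracking whether and how much of `001` has been seen. A product state is a pair (one from each), accepting exactly when both do. After merging equivalent states the machine shrinks.
A 5-state machine:
        0   1  
>  q0   q1  q2 
   q1   q3  q2 
   q2   q2  q2 
   q3   q3  q4 
 * q4   q2  q4 
(> = start, * = accepting)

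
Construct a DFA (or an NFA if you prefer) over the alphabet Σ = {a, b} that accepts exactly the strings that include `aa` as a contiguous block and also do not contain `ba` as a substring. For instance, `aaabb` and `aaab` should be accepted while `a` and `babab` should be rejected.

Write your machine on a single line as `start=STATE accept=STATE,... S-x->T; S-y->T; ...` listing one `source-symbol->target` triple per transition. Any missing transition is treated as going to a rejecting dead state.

Handle the two conditions separately and then intersect. The first has 3 states tracking whether and how much of `aa` has been seen; the second has 3 states tracking partial matches of the forbidden pattern `ba`. A product state is a pair (one from each), accepting exactly when both do. Minimizing collapses redundant product states.
        a   b  
>  q0   q1  q2 
   q1   q3  q2 
   q2   q2  q2 
 * q3   q3  q4 
 * q4   q2  q4 
(> = start, * = accepting)

start=q0; accept=q3,q4; q0-a->q1; q0-b->q2; q1-a->q3; q1-b->q2; q2-a->q2; q2-b->q2; q3-a->q3; q3-b->q4; q4-a->q2; q4-b->q4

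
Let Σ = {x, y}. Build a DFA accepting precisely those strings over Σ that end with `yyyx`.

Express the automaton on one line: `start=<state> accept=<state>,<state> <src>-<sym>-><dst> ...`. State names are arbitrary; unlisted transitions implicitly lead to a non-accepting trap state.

Let each state record the length of the longest suffix of the input read so far that is also a prefix of `yyyx`. s1 means the last symbol is `y`; s2 means the last 2 symbols are `yy`; s3 means the last 3 symbols are `yyy`; s4 means the last 4 symbols are `yyyx`. Accept only at s4, where the string currently ends in `yyyx`.
With 5 states:
        x   y  
>  s0   s0  s1 
   s1   s0  s2 
   s2   s0  s3 
   s3   s4  s3 
 * s4   s0  s1 
(> = start, * = accepting)

start=s0 accept=s4 s0-x->s0 s0-y->s1 s1-x->s0 s1-y->s2 s2-x->s0 s2-y->s3 s3-x->s4 s3-y->s3 s4-x->s0 s4-y->s1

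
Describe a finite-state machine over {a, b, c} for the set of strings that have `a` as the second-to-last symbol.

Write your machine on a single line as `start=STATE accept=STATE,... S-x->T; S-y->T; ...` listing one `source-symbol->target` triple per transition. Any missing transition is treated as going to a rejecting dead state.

A DFA must remember the last 2 symbols (since which symbol is second-to-last isn't known until the input ends). Use one state per possible window of the last ≤2 symbols; accept from those whose window starts with `a`.
          a    b    c  
>  S0     S1   S2   S3 
   S1     S4   S5   S6 
   S2     S7   S8   S9 
   S3    S10  S11  S12 
 * S4     S4   S5   S6 
 * S5     S7   S8   S9 
 * S6    S10  S11  S12 
   S7     S4   S5   S6 
   S8     S7   S8   S9 
   S9    S10  S11  S12 
   S10    S4   S5   S6 
   S11    S7   S8   S9 
   S12   S10  S11  S12 
(> = start, * = accepting)

start=S0; accept=S4,S5,S6; S0-a->S1; S0-b->S2; S0-c->S3; S1-a->S4; S1-b->S5; S1-c->S6; S2-a->S7; S2-b->S8; S2-c->S9; S3-a->S10; S3-b->S11; S3-c->S12; S4-a->S4; S4-b->S5; S4-c->S6; S5-a->S7; S5-b->S8; S5-c->S9; S6-a->S10; S6-b->S11; S6-c->S12; S7-a->S4; S7-b->S5; S7-c->S6; S8-a->S7; S8-b->S8; S8-c->S9; S9-a->S10; S9-b->S11; S9-c->S12; S10-a->S4; S10-b->S5; S10-c->S6; S11-a->S7; S11-b->S8; S11-c->S9; S12-a->S10; S12-b->S11; S12-c->S12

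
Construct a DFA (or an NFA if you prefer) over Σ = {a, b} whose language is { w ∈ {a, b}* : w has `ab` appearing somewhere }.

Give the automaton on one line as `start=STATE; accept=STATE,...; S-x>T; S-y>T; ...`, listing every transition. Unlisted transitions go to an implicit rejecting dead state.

start=q0; accept=q2; q0-a>q1; q0-b>q0; q1-a>q1; q1-b>q2; q2-a>q2; q2-b>q2

States q0..q1 record the length of the longest prefix of `ab` that matches the current input suffix. Reaching q2 means `ab` has been seen, and we stay there forever. Accept from q2.
With 3 states:
        a   b  
>  q0   q1  q0 
   q1   q1  q2 
 * q2   q2  q2 
(> = start, * = accepting)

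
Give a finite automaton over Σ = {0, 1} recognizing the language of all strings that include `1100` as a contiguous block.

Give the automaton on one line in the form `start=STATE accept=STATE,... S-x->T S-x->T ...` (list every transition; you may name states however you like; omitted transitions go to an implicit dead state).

start=A accept=E A-0->A A-1->B B-0->A B-1->C C-0->D C-1->C D-0->E D-1->B E-0->E E-1->E

States A..D record the length of the longest prefix of `1100` that matches the current input suffix. Reaching E means `1100` has been seen, and we stay there forever. Accept from E.
5 states suffice.
       0  1 
>  A   A  B 
   B   A  C 
   C   D  C 
   D   E  B 
 * E   E  E 
(> = start, * = accepting)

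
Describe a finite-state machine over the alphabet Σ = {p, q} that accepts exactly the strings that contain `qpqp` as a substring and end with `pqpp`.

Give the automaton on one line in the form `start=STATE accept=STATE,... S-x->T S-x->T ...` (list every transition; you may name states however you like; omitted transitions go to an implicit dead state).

Build one automaton per condition and run them in lockstep. One (5 states) tracks whether and how much of `qpqp` has been seen; the other (5 states) tracks how much of the suffix `pqpp` has currently been matched. Each combined state is a pair, one component from each; accept when both components accept. After merging equivalent states the machine shrinks.
9 states suffice.
        p   q  
>  S0   S0  S1 
   S1   S2  S1 
   S2   S0  S3 
   S3   S4  S1 
   S4   S5  S6 
 * S5   S7  S6 
   S6   S4  S8 
   S7   S7  S6 
   S8   S7  S8 
(> = start, * = accepting)

start=S0 accept=S5 S0-p->S0 S0-q->S1 S1-p->S2 S1-q->S1 S2-p->S0 S2-q->S3 S3-p->S4 S3-q->S1 S4-p->S5 S4-q->S6 S5-p->S7 S5-q->S6 S6-p->S4 S6-q->S8 S7-p->S7 S7-q->S6 S8-p->S7 S8-q->S8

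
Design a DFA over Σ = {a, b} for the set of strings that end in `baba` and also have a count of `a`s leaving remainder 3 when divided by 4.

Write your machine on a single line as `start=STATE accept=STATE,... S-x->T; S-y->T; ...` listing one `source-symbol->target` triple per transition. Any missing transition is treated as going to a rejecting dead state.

start=S0; accept=S7; S0-a->S1; S0-b->S0; S1-a->S2; S1-b->S3; S2-a->S4; S2-b->S2; S3-a->S5; S3-b->S3; S4-a->S0; S4-b->S4; S5-a->S4; S5-b->S6; S6-a->S7; S6-b->S2; S7-a->S0; S7-b->S4

Handle the two conditions separately and then intersect. One (5 states) tracks how much of the suffix `baba` has currently been matched; the other (4 states) tracks the count of `a`s modulo 4. Each combined state is a pair, one component from each; accept when both components accept. Minimizing collapses redundant product states.
8 states suffice.
        a   b  
>  S0   S1  S0 
   S1   S2  S3 
   S2   S4  S2 
   S3   S5  S3 
   S4   S0  S4 
   S5   S4  S6 
   S6   S7  S2 
 * S7   S0  S4 
(> = start, * = accepting)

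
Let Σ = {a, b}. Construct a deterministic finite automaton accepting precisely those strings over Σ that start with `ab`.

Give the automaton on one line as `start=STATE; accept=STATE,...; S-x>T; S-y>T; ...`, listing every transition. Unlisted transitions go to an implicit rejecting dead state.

start=s0; accept=s2; s0-a>s1; s0-b>s3; s1-a>s3; s1-b>s2; s2-a>s2; s2-b>s2; s3-a>s3; s3-b>s3

Walk along `ab` while the input agrees: from s0 take `a` to s1, and so on. Any deviation drops to the rejecting sink s3. Once s2 is reached the prefix is confirmed and every continuation is accepted.
A 4-state machine:
        a   b  
>  s0   s1  s3 
   s1   s3  s2 
 * s2   s2  s2 
   s3   s3  s3 
(> = start, * = accepting)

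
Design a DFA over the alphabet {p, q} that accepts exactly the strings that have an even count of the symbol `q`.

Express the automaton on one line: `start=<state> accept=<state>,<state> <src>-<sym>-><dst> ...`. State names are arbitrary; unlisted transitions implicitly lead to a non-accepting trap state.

start=S0 accept=S0 S0-p->S0 S0-q->S1 S1-p->S1 S1-q->S0

The only thing that matters is how many `q`s have appeared, reduced mod 2. Use one state per residue: S0 for 0, …, S1 for 1. Reading `q` moves to the next residue; anything else stays put. S0 is accepting.
2 states suffice.
        p   q  
>* S0   S0  S1 
   S1   S1  S0 
(> = start, * = accepting)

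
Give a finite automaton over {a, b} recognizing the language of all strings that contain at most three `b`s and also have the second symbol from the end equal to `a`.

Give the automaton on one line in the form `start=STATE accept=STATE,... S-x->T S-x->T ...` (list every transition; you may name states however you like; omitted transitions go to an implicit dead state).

start=q0 accept=q3,q4,q7,q8,q11,q12,q15 q0-a->q1 q0-b->q2 q1-a->q3 q1-b->q4 q2-a->q5 q2-b->q6 q3-a->q3 q3-b->q4 q4-a->q5 q4-b->q6 q5-a->q7 q5-b->q8 q6-a->q9 q6-b->q10 q7-a->q7 q7-b->q8 q8-a->q9 q8-b->q10 q9-a->q11 q9-b->q12 q10-a->q13 q10-b->q14 q11-a->q11 q11-b->q12 q12-a->q13 q12-b->q14 q13-a->q15 q13-b->q14 q14-a->q14 q14-b->q14 q15-a->q15 q15-b->q14

Run two small machines in parallel and take their product. One (5 states) tracks the count of `b`s, saturating at 4; the other (7 states) tracks the last 2 symbols read. Each combined state is a pair, one component from each; accept when both components accept. After merging equivalent states the machine shrinks.
With 16 states:
          a    b  
>  q0     q1   q2 
   q1     q3   q4 
   q2     q5   q6 
 * q3     q3   q4 
 * q4     q5   q6 
   q5     q7   q8 
   q6     q9  q10 
 * q7     q7   q8 
 * q8     q9  q10 
   q9    q11  q12 
   q10   q13  q14 
 * q11   q11  q12 
 * q12   q13  q14 
   q13   q15  q14 
   q14   q14  q14 
 * q15   q15  q14 
(> = start, * = accepting)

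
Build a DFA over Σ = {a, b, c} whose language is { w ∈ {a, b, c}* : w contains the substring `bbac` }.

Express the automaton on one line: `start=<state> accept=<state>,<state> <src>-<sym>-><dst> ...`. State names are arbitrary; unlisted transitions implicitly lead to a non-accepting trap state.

start=q0 accept=q4 q0-a->q0 q0-b->q1 q0-c->q0 q1-a->q0 q1-b->q2 q1-c->q0 q2-a->q3 q2-b->q2 q2-c->q0 q3-a->q0 q3-b->q1 q3-c->q4 q4-a->q4 q4-b->q4 q4-c->q4

Track how much of `bbac` has been matched so far: state q0 is no progress, q4 is the absorbing accept state reached once `bbac` has occurred. Intermediate states record partial matches; on a mismatch, fall back to the longest reusable overlap.
With 5 states:
        a   b   c  
>  q0   q0  q1  q0 
   q1   q0  q2  q0 
   q2   q3  q2  q0 
   q3   q0  q1  q4 
 * q4   q4  q4  q4 
(> = start, * = accepting)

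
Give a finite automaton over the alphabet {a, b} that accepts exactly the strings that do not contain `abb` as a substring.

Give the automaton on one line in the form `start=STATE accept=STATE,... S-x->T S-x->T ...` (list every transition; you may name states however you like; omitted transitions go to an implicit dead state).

start=s0 accept=s0,s1,s2 s0-a->s1 s0-b->s0 s1-a->s1 s1-b->s2 s2-a->s1 s2-b->s3 s3-a->s3 s3-b->s3

Track partial matches of the forbidden pattern `abb`. State s3 is a dead state reached once `abb` has occurred; every other state accepts. s0 means no part of `abb` is currently matched.
A 4-state machine:
        a   b  
>* s0   s1  s0 
 * s1   s1  s2 
 * s2   s1  s3 
   s3   s3  s3 
(> = start, * = accepting)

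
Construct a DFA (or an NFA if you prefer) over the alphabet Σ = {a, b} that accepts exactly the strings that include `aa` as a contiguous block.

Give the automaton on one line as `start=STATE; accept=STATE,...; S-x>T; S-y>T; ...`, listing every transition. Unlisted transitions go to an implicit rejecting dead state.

start=S0; accept=S2; S0-a>S1; S0-b>S0; S1-a>S2; S1-b>S0; S2-a>S2; S2-b>S2

States S0..S1 record the length of the longest prefix of `aa` that matches the current input suffix. Reaching S2 means `aa` has been seen, and we stay there forever. Accept from S2.
With 3 states:
        a   b  
>  S0   S1  S0 
   S1   S2  S0 
 * S2   S2  S2 
(> = start, * = accepting)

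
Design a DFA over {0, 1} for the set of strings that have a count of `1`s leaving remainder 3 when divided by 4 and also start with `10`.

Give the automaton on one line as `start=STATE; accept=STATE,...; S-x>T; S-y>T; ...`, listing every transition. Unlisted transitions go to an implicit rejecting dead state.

Build one automaton per condition and run them in lockstep. The first has 4 states tracking the count of `1`s modulo 4; the second has 4 states tracking whether the input so far still matches the prefix `10`. A product state is a pair (one from each), accepting exactly when both do. Minimizing collapses redundant product states.
With 7 states:
        0   1  
>  s0   s1  s2 
   s1   s1  s1 
   s2   s3  s1 
   s3   s3  s4 
   s4   s4  s5 
 * s5   s5  s6 
   s6   s6  s3 
(> = start, * = accepting)

start=s0; accept=s5; s0-0>s1; s0-1>s2; s1-0>s1; s1-1>s1; s2-0>s3; s2-1>s1; s3-0>s3; s3-1>s4; s4-0>s4; s4-1>s5; s5-0>s5; s5-1>s6; s6-0>s6; s6-1>s3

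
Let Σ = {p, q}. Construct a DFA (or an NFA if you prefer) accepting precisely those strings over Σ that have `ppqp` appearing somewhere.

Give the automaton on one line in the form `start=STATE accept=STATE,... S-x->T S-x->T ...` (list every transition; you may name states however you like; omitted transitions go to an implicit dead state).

start=A accept=E A-p->B A-q->A B-p->C B-q->A C-p->C C-q->D D-p->E D-q->A E-p->E E-q->E

States A..D record the length of the longest prefix of `ppqp` that matches the current input suffix. Reaching E means `ppqp` has been seen, and we stay there forever. Accept from E.
With 5 states:
       p  q 
>  A   B  A 
   B   C  A 
   C   C  D 
   D   E  A 
 * E   E  E 
(> = start, * = accepting)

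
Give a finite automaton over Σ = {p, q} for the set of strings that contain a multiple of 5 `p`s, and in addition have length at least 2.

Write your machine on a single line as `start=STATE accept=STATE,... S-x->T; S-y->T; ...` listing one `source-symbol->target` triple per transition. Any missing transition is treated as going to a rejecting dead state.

start=A; accept=F,J; A-p->B; A-q->C; B-p->D; B-q->E; C-p->E; C-q->F; D-p->G; D-q->H; E-p->H; E-q->I; F-p->I; F-q->J; G-p->K; G-q->G; H-p->G; H-q->H; I-p->H; I-q->I; J-p->I; J-q->J; K-p->J; K-q->K

Run two small machines in parallel and take their product. The first has 5 states tracking the count of `p`s modulo 5; the second has 4 states tracking the input length, saturating at 3. A product state is a pair (one from each), accepting exactly when both do.
An 11-state machine:
       p  q 
>  A   B  C 
   B   D  E 
   C   E  F 
   D   G  H 
   E   H  I 
 * F   I  J 
   G   K  G 
   H   G  H 
   I   H  I 
 * J   I  J 
   K   J  K 
(> = start, * = accepting)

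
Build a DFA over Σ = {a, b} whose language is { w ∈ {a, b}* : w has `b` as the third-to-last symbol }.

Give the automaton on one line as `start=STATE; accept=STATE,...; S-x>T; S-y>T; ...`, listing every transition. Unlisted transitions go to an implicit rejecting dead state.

A DFA must remember the last 3 symbols (since which symbol is third-to-last isn't known until the input ends). Use one state per possible window of the last ≤3 symbols; accept from those whose window starts with `b`.
A 15-state machine:
          a    b  
>  q0     q1   q2 
   q1     q3   q4 
   q2     q5   q6 
   q3     q7   q8 
   q4     q9  q10 
   q5    q11  q12 
   q6    q13  q14 
   q7     q7   q8 
   q8     q9  q10 
   q9    q11  q12 
   q10   q13  q14 
 * q11    q7   q8 
 * q12    q9  q10 
 * q13   q11  q12 
 * q14   q13  q14 
(> = start, * = accepting)

start=q0; accept=q11,q12,q13,q14; q0-a>q1; q0-b>q2; q1-a>q3; q1-b>q4; q2-a>q5; q2-b>q6; q3-a>q7; q3-b>q8; q4-a>q9; q4-b>q10; q5-a>q11; q5-b>q12; q6-a>q13; q6-b>q14; q7-a>q7; q7-b>q8; q8-a>q9; q8-b>q10; q9-a>q11; q9-b>q12; q10-a>q13; q10-b>q14; q11-a>q7; q11-b>q8; q12-a>q9; q12-b>q10; q13-a>q11; q13-b>q12; q14-a>q13; q14-b>q14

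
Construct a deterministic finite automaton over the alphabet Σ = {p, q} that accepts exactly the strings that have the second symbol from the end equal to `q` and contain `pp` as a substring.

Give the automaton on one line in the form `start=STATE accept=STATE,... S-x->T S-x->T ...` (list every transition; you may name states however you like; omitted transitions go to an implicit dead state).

start=s0 accept=s4,s5 s0-p->s1 s0-q->s0 s1-p->s2 s1-q->s0 s2-p->s2 s2-q->s3 s3-p->s4 s3-q->s5 s4-p->s2 s4-q->s3 s5-p->s4 s5-q->s5

Handle the two conditions separately and then intersect. The first has 7 states tracking the last 2 symbols read; the second has 3 states tracking whether and how much of `pp` has been seen. A product state is a pair (one from each), accepting exactly when both do. Equivalent product states are then merged.
With 6 states:
        p   q  
>  s0   s1  s0 
   s1   s2  s0 
   s2   s2  s3 
   s3   s4  s5 
 * s4   s2  s3 
 * s5   s4  s5 
(> = start, * = accepting)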